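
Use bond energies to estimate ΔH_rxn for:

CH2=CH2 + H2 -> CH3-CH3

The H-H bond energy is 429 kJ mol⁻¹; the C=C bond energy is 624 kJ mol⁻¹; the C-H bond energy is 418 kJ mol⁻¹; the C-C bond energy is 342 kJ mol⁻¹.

Bonds broken (reactants):
  C-H: 4 × 418 = 1672
  C=C: 1 × 624 = 624
  H-H: 1 × 429 = 429
  Σ(broken) = 2725 kJ
Bonds formed (products):
  C-C: 1 × 342 = 342
  C-H: 6 × 418 = 2508
  Σ(formed) = 2850 kJ
ΔH = Σ(broken) − Σ(formed) = 2725 − 2850 = −125 kJ

ΔH ≈ −125 kJ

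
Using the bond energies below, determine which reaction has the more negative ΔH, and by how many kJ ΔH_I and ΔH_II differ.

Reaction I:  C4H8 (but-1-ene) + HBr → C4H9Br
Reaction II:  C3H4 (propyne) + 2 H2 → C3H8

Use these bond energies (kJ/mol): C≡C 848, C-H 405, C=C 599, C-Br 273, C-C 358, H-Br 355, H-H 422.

Reaction II, by 204 kJ

Reaction I:
  Bonds broken (reactants):
    C-C: 2 × 358 = 716
    C-H: 8 × 405 = 3240
    C=C: 1 × 599 = 599
    H-Br: 1 × 355 = 355
    Σ(broken) = 4910 kJ
  Bonds formed (products):
    C-Br: 1 × 273 = 273
    C-C: 3 × 358 = 1074
    C-H: 9 × 405 = 3645
    Σ(formed) = 4992 kJ
  ΔH_I = 4910 − 4992 = −82 kJ
Reaction II:
  Bonds broken (reactants):
    C≡C: 1 × 848 = 848
    C-C: 1 × 358 = 358
    C-H: 4 × 405 = 1620
    H-H: 2 × 422 = 844
    Σ(broken) = 3670 kJ
  Bonds formed (products):
    C-C: 2 × 358 = 716
    C-H: 8 × 405 = 3240
    Σ(formed) = 3956 kJ
  ΔH_II = 3670 − 3956 = −286 kJ
ΔH_I − ΔH_II = +204 kJ, so reaction II has the more negative ΔH; |ΔH_I − ΔH_II| = 204 kJ.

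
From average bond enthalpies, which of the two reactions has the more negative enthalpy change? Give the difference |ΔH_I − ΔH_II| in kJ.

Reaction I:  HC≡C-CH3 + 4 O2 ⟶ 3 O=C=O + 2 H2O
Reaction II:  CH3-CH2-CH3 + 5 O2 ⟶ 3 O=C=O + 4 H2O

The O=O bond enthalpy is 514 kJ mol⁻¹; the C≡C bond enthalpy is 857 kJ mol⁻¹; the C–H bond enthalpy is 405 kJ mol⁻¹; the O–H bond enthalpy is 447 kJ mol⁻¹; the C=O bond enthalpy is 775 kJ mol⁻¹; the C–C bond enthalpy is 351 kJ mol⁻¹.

Reaction I:
  Bonds broken (reactants):
    C≡C: 1 × 857 = 857
    C–C: 1 × 351 = 351
    C–H: 4 × 405 = 1620
    O=O: 4 × 514 = 2056
    Σ(broken) = 4884 kJ
  Bonds formed (products):
    C=O: 6 × 775 = 4650
    O–H: 4 × 447 = 1788
    Σ(formed) = 6438 kJ
  ΔH_I = 4884 − 6438 = −1554 kJ
Reaction II:
  Bonds broken (reactants):
    C–C: 2 × 351 = 702
    C–H: 8 × 405 = 3240
    O=O: 5 × 514 = 2570
    Σ(broken) = 6512 kJ
  Bonds formed (products):
    C=O: 6 × 775 = 4650
    O–H: 8 × 447 = 3576
    Σ(formed) = 8226 kJ
  ΔH_II = 6512 − 8226 = −1714 kJ
ΔH_I − ΔH_II = +160 kJ, so reaction II has the more negative ΔH; |ΔH_I − ΔH_II| = 160 kJ.

Reaction II, by 160 kJ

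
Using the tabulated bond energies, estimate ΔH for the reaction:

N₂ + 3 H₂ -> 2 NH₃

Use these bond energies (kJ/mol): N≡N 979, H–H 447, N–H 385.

Bonds broken (reactants):
  H–H: 3 × 447 = 1341
  N≡N: 1 × 979 = 979
  Σ(broken) = 2320 kJ
Bonds formed (products):
  N–H: 6 × 385 = 2310
  Σ(formed) = 2310 kJ
ΔH = Σ(broken) − Σ(formed) = 2320 − 2310 = +10 kJ

ΔH ≈ +10 kJ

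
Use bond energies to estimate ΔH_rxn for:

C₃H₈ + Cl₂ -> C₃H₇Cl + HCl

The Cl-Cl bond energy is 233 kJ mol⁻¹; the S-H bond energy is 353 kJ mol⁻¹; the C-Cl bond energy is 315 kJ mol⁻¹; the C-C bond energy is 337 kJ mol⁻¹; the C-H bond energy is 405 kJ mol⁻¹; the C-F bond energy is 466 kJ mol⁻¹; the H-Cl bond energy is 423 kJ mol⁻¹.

ΔH ≈ −100 kJ

Bonds broken (reactants):
  C-C: 2 × 337 = 674
  C-H: 8 × 405 = 3240
  Cl-Cl: 1 × 233 = 233
  Σ(broken) = 4147 kJ
Bonds formed (products):
  C-C: 2 × 337 = 674
  C-Cl: 1 × 315 = 315
  C-H: 7 × 405 = 2835
  H-Cl: 1 × 423 = 423
  Σ(formed) = 4247 kJ
ΔH = Σ(broken) − Σ(formed) = 4147 − 4247 = −100 kJ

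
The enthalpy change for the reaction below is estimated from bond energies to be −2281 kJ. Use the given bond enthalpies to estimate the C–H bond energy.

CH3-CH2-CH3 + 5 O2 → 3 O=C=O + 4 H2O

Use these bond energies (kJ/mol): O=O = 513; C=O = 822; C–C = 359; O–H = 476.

D(C–H) ≈ 397 kJ/mol

Let D be the C–H bond energy.
Σ(broken) = 2×359 + 8×D + 5×513 = 3283 + 8D
Σ(formed) = 6×822 + 8×476 = 8740
ΔH = Σ(broken) − Σ(formed) = (3283 + 8D) − (8740) = −5457 + 8D
Setting this equal to −2281 kJ gives 8D = 3176, so D = 397 kJ/mol.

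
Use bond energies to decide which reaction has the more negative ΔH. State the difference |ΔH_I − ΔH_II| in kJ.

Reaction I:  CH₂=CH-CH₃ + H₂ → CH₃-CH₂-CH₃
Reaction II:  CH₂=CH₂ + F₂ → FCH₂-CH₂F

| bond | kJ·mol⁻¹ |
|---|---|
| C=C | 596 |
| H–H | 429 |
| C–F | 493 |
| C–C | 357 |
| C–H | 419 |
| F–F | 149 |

Reaction I:
  Bonds broken (reactants):
    C–C: 1 × 357 = 357
    C–H: 6 × 419 = 2514
    C=C: 1 × 596 = 596
    H–H: 1 × 429 = 429
    Σ(broken) = 3896 kJ
  Bonds formed (products):
    C–C: 2 × 357 = 714
    C–H: 8 × 419 = 3352
    Σ(formed) = 4066 kJ
  ΔH_I = 3896 − 4066 = −170 kJ
Reaction II:
  Bonds broken (reactants):
    C–H: 4 × 419 = 1676
    C=C: 1 × 596 = 596
    F–F: 1 × 149 = 149
    Σ(broken) = 2421 kJ
  Bonds formed (products):
    C–C: 1 × 357 = 357
    C–F: 2 × 493 = 986
    C–H: 4 × 419 = 1676
    Σ(formed) = 3019 kJ
  ΔH_II = 2421 − 3019 = −598 kJ
ΔH_I − ΔH_II = +428 kJ, so reaction II has the more negative ΔH; |ΔH_I − ΔH_II| = 428 kJ.

Reaction II, by 428 kJ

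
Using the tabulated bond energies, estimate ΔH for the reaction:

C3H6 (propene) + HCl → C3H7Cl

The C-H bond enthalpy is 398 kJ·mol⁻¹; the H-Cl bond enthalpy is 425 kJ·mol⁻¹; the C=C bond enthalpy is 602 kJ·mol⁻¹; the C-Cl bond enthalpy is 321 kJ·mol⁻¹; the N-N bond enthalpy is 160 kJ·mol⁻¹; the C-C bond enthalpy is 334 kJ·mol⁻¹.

Bonds broken (reactants):
  C-C: 1 × 334 = 334
  C-H: 6 × 398 = 2388
  C=C: 1 × 602 = 602
  H-Cl: 1 × 425 = 425
  Σ(broken) = 3749 kJ
Bonds formed (products):
  C-C: 2 × 334 = 668
  C-Cl: 1 × 321 = 321
  C-H: 7 × 398 = 2786
  Σ(formed) = 3775 kJ
ΔH = Σ(broken) − Σ(formed) = 3749 − 3775 = −26 kJ

ΔH ≈ −26 kJ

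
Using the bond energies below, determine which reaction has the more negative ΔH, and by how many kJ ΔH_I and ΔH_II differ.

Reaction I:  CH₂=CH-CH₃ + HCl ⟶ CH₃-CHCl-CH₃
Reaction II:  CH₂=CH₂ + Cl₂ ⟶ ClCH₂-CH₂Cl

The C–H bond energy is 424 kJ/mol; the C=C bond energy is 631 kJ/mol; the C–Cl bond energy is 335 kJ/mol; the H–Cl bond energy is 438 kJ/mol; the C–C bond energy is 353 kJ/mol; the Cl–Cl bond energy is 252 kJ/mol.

Reaction I:
  Bonds broken (reactants):
    C–C: 1 × 353 = 353
    C–H: 6 × 424 = 2544
    C=C: 1 × 631 = 631
    H–Cl: 1 × 438 = 438
    Σ(broken) = 3966 kJ
  Bonds formed (products):
    C–C: 2 × 353 = 706
    C–Cl: 1 × 335 = 335
    C–H: 7 × 424 = 2968
    Σ(formed) = 4009 kJ
  ΔH_I = 3966 − 4009 = −43 kJ
Reaction II:
  Bonds broken (reactants):
    C–H: 4 × 424 = 1696
    C=C: 1 × 631 = 631
    Cl–Cl: 1 × 252 = 252
    Σ(broken) = 2579 kJ
  Bonds formed (products):
    C–C: 1 × 353 = 353
    C–Cl: 2 × 335 = 670
    C–H: 4 × 424 = 1696
    Σ(formed) = 2719 kJ
  ΔH_II = 2579 − 2719 = −140 kJ
ΔH_I − ΔH_II = +97 kJ, so reaction II has the more negative ΔH; |ΔH_I − ΔH_II| = 97 kJ.

Reaction II, by 97 kJ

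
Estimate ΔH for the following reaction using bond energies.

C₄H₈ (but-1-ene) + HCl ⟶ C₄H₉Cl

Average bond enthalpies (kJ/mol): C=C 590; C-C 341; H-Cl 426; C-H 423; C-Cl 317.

ΔH ≈ −65 kJ

Bonds broken (reactants):
  C-C: 2 × 341 = 682
  C-H: 8 × 423 = 3384
  C=C: 1 × 590 = 590
  H-Cl: 1 × 426 = 426
  Σ(broken) = 5082 kJ
Bonds formed (products):
  C-C: 3 × 341 = 1023
  C-Cl: 1 × 317 = 317
  C-H: 9 × 423 = 3807
  Σ(formed) = 5147 kJ
ΔH = Σ(broken) − Σ(formed) = 5082 − 5147 = −65 kJ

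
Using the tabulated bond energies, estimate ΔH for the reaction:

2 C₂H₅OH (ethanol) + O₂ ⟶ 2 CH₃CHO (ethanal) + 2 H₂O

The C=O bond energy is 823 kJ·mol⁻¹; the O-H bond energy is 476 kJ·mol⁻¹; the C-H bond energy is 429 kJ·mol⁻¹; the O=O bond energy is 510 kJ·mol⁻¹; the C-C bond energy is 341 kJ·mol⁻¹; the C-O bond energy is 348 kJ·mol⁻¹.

Bonds broken (reactants):
  C-C: 2 × 341 = 682
  C-H: 10 × 429 = 4290
  C-O: 2 × 348 = 696
  O-H: 2 × 476 = 952
  O=O: 1 × 510 = 510
  Σ(broken) = 7130 kJ
Bonds formed (products):
  C-C: 2 × 341 = 682
  C-H: 8 × 429 = 3432
  C=O: 2 × 823 = 1646
  O-H: 4 × 476 = 1904
  Σ(formed) = 7664 kJ
ΔH = Σ(broken) − Σ(formed) = 7130 − 7664 = −534 kJ

ΔH ≈ −534 kJ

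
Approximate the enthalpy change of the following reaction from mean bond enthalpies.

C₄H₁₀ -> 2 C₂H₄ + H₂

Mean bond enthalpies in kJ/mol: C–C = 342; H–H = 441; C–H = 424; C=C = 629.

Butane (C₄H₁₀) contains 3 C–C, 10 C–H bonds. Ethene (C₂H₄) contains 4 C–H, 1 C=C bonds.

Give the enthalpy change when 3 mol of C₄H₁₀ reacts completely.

ΔH = +525 kJ

Bonds broken (reactants):
  C–C: 3 × 342 = 1026
  C–H: 10 × 424 = 4240
  Σ(broken) = 5266 kJ
Bonds formed (products):
  C–H: 8 × 424 = 3392
  C=C: 2 × 629 = 1258
  H–H: 1 × 441 = 441
  Σ(formed) = 5091 kJ
ΔH = Σ(broken) − Σ(formed) = 5266 − 5091 = +175 kJ
For 3× the reaction as written: 3 × (+175) = +525 kJ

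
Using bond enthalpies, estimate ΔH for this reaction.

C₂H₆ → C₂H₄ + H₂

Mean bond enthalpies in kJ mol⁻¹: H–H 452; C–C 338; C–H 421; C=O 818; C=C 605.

Bonds broken (reactants):
  C–C: 1 × 338 = 338
  C–H: 6 × 421 = 2526
  Σ(broken) = 2864 kJ
Bonds formed (products):
  C–H: 4 × 421 = 1684
  C=C: 1 × 605 = 605
  H–H: 1 × 452 = 452
  Σ(formed) = 2741 kJ
ΔH = Σ(broken) − Σ(formed) = 2864 − 2741 = +123 kJ

ΔH ≈ +123 kJ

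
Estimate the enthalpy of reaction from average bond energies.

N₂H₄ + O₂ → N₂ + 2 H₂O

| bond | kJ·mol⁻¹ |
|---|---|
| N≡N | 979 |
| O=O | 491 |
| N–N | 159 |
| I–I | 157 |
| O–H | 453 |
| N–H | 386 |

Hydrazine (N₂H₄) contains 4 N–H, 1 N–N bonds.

ΔH ≈ −597 kJ

Bonds broken (reactants):
  N–H: 4 × 386 = 1544
  N–N: 1 × 159 = 159
  O=O: 1 × 491 = 491
  Σ(broken) = 2194 kJ
Bonds formed (products):
  N≡N: 1 × 979 = 979
  O–H: 4 × 453 = 1812
  Σ(formed) = 2791 kJ
ΔH = Σ(broken) − Σ(formed) = 2194 − 2791 = −597 kJ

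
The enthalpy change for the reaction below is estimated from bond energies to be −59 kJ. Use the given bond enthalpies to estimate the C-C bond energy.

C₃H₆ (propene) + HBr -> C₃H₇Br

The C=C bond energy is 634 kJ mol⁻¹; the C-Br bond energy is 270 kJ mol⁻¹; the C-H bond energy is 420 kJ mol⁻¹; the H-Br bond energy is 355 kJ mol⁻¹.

Let D be the C-C bond energy.
Σ(broken) = 1×D + 6×420 + 1×634 + 1×355 = 3509 + D
Σ(formed) = 1×270 + 2×D + 7×420 = 3210 + 2D
ΔH = Σ(broken) − Σ(formed) = (3509 + D) − (3210 + 2D) = +299 − D
Setting this equal to −59 kJ gives D = 358 kJ/mol.

D(C-C) ≈ 358 kJ/mol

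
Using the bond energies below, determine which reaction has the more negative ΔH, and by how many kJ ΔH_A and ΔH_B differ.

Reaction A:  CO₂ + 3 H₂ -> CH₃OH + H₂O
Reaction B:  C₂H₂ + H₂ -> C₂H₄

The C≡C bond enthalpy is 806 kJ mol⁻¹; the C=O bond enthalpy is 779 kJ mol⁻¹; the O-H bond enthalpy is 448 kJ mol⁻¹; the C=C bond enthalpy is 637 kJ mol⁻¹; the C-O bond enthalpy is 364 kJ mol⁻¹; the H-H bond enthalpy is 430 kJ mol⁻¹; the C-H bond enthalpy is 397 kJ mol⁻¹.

Reaction A:
  Bonds broken (reactants):
    C=O: 2 × 779 = 1558
    H-H: 3 × 430 = 1290
    Σ(broken) = 2848 kJ
  Bonds formed (products):
    C-H: 3 × 397 = 1191
    C-O: 1 × 364 = 364
    O-H: 3 × 448 = 1344
    Σ(formed) = 2899 kJ
  ΔH_A = 2848 − 2899 = −51 kJ
Reaction B:
  Bonds broken (reactants):
    C≡C: 1 × 806 = 806
    C-H: 2 × 397 = 794
    H-H: 1 × 430 = 430
    Σ(broken) = 2030 kJ
  Bonds formed (products):
    C-H: 4 × 397 = 1588
    C=C: 1 × 637 = 637
    Σ(formed) = 2225 kJ
  ΔH_B = 2030 − 2225 = −195 kJ
ΔH_A − ΔH_B = +144 kJ, so reaction B has the more negative ΔH; |ΔH_A − ΔH_B| = 144 kJ.

Reaction B, by 144 kJ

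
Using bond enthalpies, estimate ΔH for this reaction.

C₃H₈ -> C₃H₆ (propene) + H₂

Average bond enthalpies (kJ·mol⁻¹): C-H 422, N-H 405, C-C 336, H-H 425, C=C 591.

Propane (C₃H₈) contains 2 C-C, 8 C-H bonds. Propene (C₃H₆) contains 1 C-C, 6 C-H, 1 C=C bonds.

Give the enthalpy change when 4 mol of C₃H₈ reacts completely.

Bonds broken (reactants):
  C-C: 2 × 336 = 672
  C-H: 8 × 422 = 3376
  Σ(broken) = 4048 kJ
Bonds formed (products):
  C-C: 1 × 336 = 336
  C-H: 6 × 422 = 2532
  C=C: 1 × 591 = 591
  H-H: 1 × 425 = 425
  Σ(formed) = 3884 kJ
ΔH = Σ(broken) − Σ(formed) = 4048 − 3884 = +164 kJ
For 4× the reaction as written: 4 × (+164) = +656 kJ

ΔH = +656 kJ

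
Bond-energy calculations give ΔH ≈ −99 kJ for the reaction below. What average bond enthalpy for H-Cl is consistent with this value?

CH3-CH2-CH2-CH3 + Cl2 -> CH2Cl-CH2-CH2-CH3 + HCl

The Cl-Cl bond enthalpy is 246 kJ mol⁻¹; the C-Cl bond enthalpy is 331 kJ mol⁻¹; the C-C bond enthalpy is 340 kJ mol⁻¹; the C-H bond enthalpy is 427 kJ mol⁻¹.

D(H-Cl) ≈ 441 kJ/mol

Let D be the H-Cl bond energy.
Σ(broken) = 3×340 + 10×427 + 1×246 = 5536
Σ(formed) = 3×340 + 1×331 + 9×427 + 1×D = 5194 + D
ΔH = Σ(broken) − Σ(formed) = (5536) − (5194 + D) = +342 − D
Setting this equal to −99 kJ gives D = 441 kJ/mol.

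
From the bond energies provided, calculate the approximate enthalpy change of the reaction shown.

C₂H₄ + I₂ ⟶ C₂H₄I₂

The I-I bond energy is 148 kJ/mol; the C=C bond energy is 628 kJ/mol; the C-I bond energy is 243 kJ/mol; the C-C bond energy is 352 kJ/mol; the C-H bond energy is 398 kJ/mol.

Bonds broken (reactants):
  C-H: 4 × 398 = 1592
  C=C: 1 × 628 = 628
  I-I: 1 × 148 = 148
  Σ(broken) = 2368 kJ
Bonds formed (products):
  C-C: 1 × 352 = 352
  C-H: 4 × 398 = 1592
  C-I: 2 × 243 = 486
  Σ(formed) = 2430 kJ
ΔH = Σ(broken) − Σ(formed) = 2368 − 2430 = −62 kJ

ΔH ≈ −62 kJ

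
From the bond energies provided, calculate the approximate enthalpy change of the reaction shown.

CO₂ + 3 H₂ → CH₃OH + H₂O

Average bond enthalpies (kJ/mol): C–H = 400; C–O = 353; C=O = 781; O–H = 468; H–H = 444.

ΔH ≈ −63 kJ

Bonds broken (reactants):
  C=O: 2 × 781 = 1562
  H–H: 3 × 444 = 1332
  Σ(broken) = 2894 kJ
Bonds formed (products):
  C–H: 3 × 400 = 1200
  C–O: 1 × 353 = 353
  O–H: 3 × 468 = 1404
  Σ(formed) = 2957 kJ
ΔH = Σ(broken) − Σ(formed) = 2894 − 2957 = −63 kJ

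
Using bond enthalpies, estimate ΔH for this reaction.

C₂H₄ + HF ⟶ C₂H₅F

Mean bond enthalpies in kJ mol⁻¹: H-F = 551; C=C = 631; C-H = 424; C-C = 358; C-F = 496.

Bonds broken (reactants):
  C-H: 4 × 424 = 1696
  C=C: 1 × 631 = 631
  H-F: 1 × 551 = 551
  Σ(broken) = 2878 kJ
Bonds formed (products):
  C-C: 1 × 358 = 358
  C-F: 1 × 496 = 496
  C-H: 5 × 424 = 2120
  Σ(formed) = 2974 kJ
ΔH = Σ(broken) − Σ(formed) = 2878 − 2974 = −96 kJ

ΔH ≈ −96 kJ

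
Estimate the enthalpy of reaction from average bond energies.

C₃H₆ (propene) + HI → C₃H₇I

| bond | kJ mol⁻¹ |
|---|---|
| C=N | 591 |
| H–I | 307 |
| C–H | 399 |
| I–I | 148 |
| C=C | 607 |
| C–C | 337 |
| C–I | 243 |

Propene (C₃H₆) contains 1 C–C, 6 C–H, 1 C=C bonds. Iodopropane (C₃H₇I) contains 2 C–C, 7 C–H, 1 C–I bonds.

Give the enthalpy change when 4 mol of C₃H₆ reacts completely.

ΔH = −260 kJ

Bonds broken (reactants):
  C–C: 1 × 337 = 337
  C–H: 6 × 399 = 2394
  C=C: 1 × 607 = 607
  H–I: 1 × 307 = 307
  Σ(broken) = 3645 kJ
Bonds formed (products):
  C–C: 2 × 337 = 674
  C–H: 7 × 399 = 2793
  C–I: 1 × 243 = 243
  Σ(formed) = 3710 kJ
ΔH = Σ(broken) − Σ(formed) = 3645 − 3710 = −65 kJ
For 4× the reaction as written: 4 × (−65) = −260 kJ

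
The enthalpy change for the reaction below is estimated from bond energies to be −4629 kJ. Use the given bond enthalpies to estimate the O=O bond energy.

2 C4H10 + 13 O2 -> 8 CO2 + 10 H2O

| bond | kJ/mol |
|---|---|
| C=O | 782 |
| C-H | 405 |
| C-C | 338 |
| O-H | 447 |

D(O=O) ≈ 515 kJ/mol

Let D be the O=O bond energy.
Σ(broken) = 6×338 + 20×405 + 13×D = 10128 + 13D
Σ(formed) = 16×782 + 20×447 = 21452
ΔH = Σ(broken) − Σ(formed) = (10128 + 13D) − (21452) = −11324 + 13D
Setting this equal to −4629 kJ gives 13D = 6695, so D = 515 kJ/mol.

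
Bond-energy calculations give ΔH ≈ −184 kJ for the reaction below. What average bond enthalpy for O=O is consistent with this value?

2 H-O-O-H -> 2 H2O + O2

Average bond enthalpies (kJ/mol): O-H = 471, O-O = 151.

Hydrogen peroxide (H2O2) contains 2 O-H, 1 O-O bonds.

D(O=O) ≈ 486 kJ/mol

Let D be the O=O bond energy.
Σ(broken) = 4×471 + 2×151 = 2186
Σ(formed) = 4×471 + 1×D = 1884 + D
ΔH = Σ(broken) − Σ(formed) = (2186) − (1884 + D) = +302 − D
Setting this equal to −184 kJ gives D = 486 kJ/mol.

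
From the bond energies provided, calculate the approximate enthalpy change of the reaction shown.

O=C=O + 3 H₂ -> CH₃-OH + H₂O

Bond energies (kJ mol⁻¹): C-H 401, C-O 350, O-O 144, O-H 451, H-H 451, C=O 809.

Bonds broken (reactants):
  C=O: 2 × 809 = 1618
  H-H: 3 × 451 = 1353
  Σ(broken) = 2971 kJ
Bonds formed (products):
  C-H: 3 × 401 = 1203
  C-O: 1 × 350 = 350
  O-H: 3 × 451 = 1353
  Σ(formed) = 2906 kJ
ΔH = Σ(broken) − Σ(formed) = 2971 − 2906 = +65 kJ

ΔH ≈ +65 kJ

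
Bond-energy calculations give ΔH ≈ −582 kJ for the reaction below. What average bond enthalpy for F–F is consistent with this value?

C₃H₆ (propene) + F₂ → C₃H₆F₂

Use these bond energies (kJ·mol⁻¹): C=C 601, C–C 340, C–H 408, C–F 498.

D(F–F) ≈ 153 kJ/mol

Let D be the F–F bond energy.
Σ(broken) = 1×340 + 6×408 + 1×601 + 1×D = 3389 + D
Σ(formed) = 2×340 + 2×498 + 6×408 = 4124
ΔH = Σ(broken) − Σ(formed) = (3389 + D) − (4124) = −735 + D
Setting this equal to −582 kJ gives D = 153 kJ/mol.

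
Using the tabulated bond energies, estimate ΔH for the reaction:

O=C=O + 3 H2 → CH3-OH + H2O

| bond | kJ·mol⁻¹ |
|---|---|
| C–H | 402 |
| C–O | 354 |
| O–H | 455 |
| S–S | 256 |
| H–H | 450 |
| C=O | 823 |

ΔH ≈ +71 kJ

Bonds broken (reactants):
  C=O: 2 × 823 = 1646
  H–H: 3 × 450 = 1350
  Σ(broken) = 2996 kJ
Bonds formed (products):
  C–H: 3 × 402 = 1206
  C–O: 1 × 354 = 354
  O–H: 3 × 455 = 1365
  Σ(formed) = 2925 kJ
ΔH = Σ(broken) − Σ(formed) = 2996 − 2925 = +71 kJ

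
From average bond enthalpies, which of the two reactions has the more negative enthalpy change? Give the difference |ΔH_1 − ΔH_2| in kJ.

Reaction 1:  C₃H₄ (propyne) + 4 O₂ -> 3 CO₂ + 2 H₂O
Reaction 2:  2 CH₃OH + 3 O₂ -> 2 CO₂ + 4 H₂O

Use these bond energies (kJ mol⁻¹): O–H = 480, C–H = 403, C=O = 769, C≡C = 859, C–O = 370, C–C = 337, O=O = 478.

Reaction 1:
  Bonds broken (reactants):
    C≡C: 1 × 859 = 859
    C–C: 1 × 337 = 337
    C–H: 4 × 403 = 1612
    O=O: 4 × 478 = 1912
    Σ(broken) = 4720 kJ
  Bonds formed (products):
    C=O: 6 × 769 = 4614
    O–H: 4 × 480 = 1920
    Σ(formed) = 6534 kJ
  ΔH_1 = 4720 − 6534 = −1814 kJ
Reaction 2:
  Bonds broken (reactants):
    C–H: 6 × 403 = 2418
    C–O: 2 × 370 = 740
    O–H: 2 × 480 = 960
    O=O: 3 × 478 = 1434
    Σ(broken) = 5552 kJ
  Bonds formed (products):
    C=O: 4 × 769 = 3076
    O–H: 8 × 480 = 3840
    Σ(formed) = 6916 kJ
  ΔH_2 = 5552 − 6916 = −1364 kJ
ΔH_1 − ΔH_2 = −450 kJ, so reaction 1 has the more negative ΔH; |ΔH_1 − ΔH_2| = 450 kJ.

Reaction 1, by 450 kJ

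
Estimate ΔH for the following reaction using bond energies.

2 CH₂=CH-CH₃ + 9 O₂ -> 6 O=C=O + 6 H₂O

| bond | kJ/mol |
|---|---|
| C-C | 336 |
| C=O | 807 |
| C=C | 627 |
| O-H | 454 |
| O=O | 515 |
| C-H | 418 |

ΔH ≈ −3555 kJ

Bonds broken (reactants):
  C-C: 2 × 336 = 672
  C-H: 12 × 418 = 5016
  C=C: 2 × 627 = 1254
  O=O: 9 × 515 = 4635
  Σ(broken) = 11577 kJ
Bonds formed (products):
  C=O: 12 × 807 = 9684
  O-H: 12 × 454 = 5448
  Σ(formed) = 15132 kJ
ΔH = Σ(broken) − Σ(formed) = 11577 − 15132 = −3555 kJ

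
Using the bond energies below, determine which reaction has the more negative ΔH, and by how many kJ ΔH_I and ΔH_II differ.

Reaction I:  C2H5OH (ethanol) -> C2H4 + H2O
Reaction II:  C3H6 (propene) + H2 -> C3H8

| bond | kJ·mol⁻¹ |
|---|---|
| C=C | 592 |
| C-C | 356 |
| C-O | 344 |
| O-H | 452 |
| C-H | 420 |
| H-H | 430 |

Reaction II, by 250 kJ

Reaction I:
  Bonds broken (reactants):
    C-C: 1 × 356 = 356
    C-H: 5 × 420 = 2100
    C-O: 1 × 344 = 344
    O-H: 1 × 452 = 452
    Σ(broken) = 3252 kJ
  Bonds formed (products):
    C-H: 4 × 420 = 1680
    C=C: 1 × 592 = 592
    O-H: 2 × 452 = 904
    Σ(formed) = 3176 kJ
  ΔH_I = 3252 − 3176 = +76 kJ
Reaction II:
  Bonds broken (reactants):
    C-C: 1 × 356 = 356
    C-H: 6 × 420 = 2520
    C=C: 1 × 592 = 592
    H-H: 1 × 430 = 430
    Σ(broken) = 3898 kJ
  Bonds formed (products):
    C-C: 2 × 356 = 712
    C-H: 8 × 420 = 3360
    Σ(formed) = 4072 kJ
  ΔH_II = 3898 − 4072 = −174 kJ
ΔH_I − ΔH_II = +250 kJ, so reaction II has the more negative ΔH; |ΔH_I − ΔH_II| = 250 kJ.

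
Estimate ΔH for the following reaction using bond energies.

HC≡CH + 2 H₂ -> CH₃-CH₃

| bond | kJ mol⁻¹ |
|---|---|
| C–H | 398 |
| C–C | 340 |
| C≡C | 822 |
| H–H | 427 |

Bonds broken (reactants):
  C≡C: 1 × 822 = 822
  C–H: 2 × 398 = 796
  H–H: 2 × 427 = 854
  Σ(broken) = 2472 kJ
Bonds formed (products):
  C–C: 1 × 340 = 340
  C–H: 6 × 398 = 2388
  Σ(formed) = 2728 kJ
ΔH = Σ(broken) − Σ(formed) = 2472 − 2728 = −256 kJ

ΔH ≈ −256 kJ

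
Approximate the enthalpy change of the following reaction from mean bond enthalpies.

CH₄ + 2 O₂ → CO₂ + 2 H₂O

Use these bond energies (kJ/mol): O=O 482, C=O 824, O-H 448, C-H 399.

ΔH ≈ −880 kJ

Bonds broken (reactants):
  C-H: 4 × 399 = 1596
  O=O: 2 × 482 = 964
  Σ(broken) = 2560 kJ
Bonds formed (products):
  C=O: 2 × 824 = 1648
  O-H: 4 × 448 = 1792
  Σ(formed) = 3440 kJ
ΔH = Σ(broken) − Σ(formed) = 2560 − 3440 = −880 kJ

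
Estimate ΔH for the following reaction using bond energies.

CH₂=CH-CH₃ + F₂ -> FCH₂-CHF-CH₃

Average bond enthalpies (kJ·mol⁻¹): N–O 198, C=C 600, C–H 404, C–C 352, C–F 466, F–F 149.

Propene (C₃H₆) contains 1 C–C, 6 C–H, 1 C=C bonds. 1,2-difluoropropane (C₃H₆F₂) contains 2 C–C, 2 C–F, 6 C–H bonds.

ΔH ≈ −535 kJ

Bonds broken (reactants):
  C–C: 1 × 352 = 352
  C–H: 6 × 404 = 2424
  C=C: 1 × 600 = 600
  F–F: 1 × 149 = 149
  Σ(broken) = 3525 kJ
Bonds formed (products):
  C–C: 2 × 352 = 704
  C–F: 2 × 466 = 932
  C–H: 6 × 404 = 2424
  Σ(formed) = 4060 kJ
ΔH = Σ(broken) − Σ(formed) = 3525 − 4060 = −535 kJ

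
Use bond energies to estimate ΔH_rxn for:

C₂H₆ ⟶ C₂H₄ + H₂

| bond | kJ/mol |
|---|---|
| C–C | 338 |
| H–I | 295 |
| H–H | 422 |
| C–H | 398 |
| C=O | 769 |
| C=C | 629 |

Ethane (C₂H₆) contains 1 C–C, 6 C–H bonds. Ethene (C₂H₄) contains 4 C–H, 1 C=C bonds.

Bonds broken (reactants):
  C–C: 1 × 338 = 338
  C–H: 6 × 398 = 2388
  Σ(broken) = 2726 kJ
Bonds formed (products):
  C–H: 4 × 398 = 1592
  C=C: 1 × 629 = 629
  H–H: 1 × 422 = 422
  Σ(formed) = 2643 kJ
ΔH = Σ(broken) − Σ(formed) = 2726 − 2643 = +83 kJ

ΔH ≈ +83 kJ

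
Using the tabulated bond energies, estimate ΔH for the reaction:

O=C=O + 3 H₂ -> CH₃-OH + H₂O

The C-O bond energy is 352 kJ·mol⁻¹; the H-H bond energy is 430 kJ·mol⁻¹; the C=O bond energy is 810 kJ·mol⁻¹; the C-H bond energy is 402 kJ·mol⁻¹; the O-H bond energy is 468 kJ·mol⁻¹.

Bonds broken (reactants):
  C=O: 2 × 810 = 1620
  H-H: 3 × 430 = 1290
  Σ(broken) = 2910 kJ
Bonds formed (products):
  C-H: 3 × 402 = 1206
  C-O: 1 × 352 = 352
  O-H: 3 × 468 = 1404
  Σ(formed) = 2962 kJ
ΔH = Σ(broken) − Σ(formed) = 2910 − 2962 = −52 kJ

ΔH ≈ −52 kJ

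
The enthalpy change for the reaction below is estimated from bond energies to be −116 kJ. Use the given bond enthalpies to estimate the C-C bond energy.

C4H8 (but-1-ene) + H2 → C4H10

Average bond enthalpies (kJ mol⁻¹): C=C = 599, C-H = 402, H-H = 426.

Let D be the C-C bond energy.
Σ(broken) = 2×D + 8×402 + 1×599 + 1×426 = 4241 + 2D
Σ(formed) = 3×D + 10×402 = 4020 + 3D
ΔH = Σ(broken) − Σ(formed) = (4241 + 2D) − (4020 + 3D) = +221 − D
Setting this equal to −116 kJ gives D = 337 kJ/mol.

D(C-C) ≈ 337 kJ/mol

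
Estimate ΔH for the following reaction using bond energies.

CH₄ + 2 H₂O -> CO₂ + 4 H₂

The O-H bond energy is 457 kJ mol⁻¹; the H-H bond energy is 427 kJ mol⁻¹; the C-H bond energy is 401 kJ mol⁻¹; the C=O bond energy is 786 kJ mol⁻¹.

Bonds broken (reactants):
  C-H: 4 × 401 = 1604
  O-H: 4 × 457 = 1828
  Σ(broken) = 3432 kJ
Bonds formed (products):
  C=O: 2 × 786 = 1572
  H-H: 4 × 427 = 1708
  Σ(formed) = 3280 kJ
ΔH = Σ(broken) − Σ(formed) = 3432 − 3280 = +152 kJ

ΔH ≈ +152 kJ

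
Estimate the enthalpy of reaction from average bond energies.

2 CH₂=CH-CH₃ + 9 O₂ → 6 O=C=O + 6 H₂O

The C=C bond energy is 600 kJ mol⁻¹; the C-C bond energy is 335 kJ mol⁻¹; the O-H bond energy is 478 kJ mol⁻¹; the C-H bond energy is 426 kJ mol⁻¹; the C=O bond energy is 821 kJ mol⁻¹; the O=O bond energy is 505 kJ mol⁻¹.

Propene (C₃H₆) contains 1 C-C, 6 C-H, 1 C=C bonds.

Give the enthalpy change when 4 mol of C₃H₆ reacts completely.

ΔH = −8122 kJ

Bonds broken (reactants):
  C-C: 2 × 335 = 670
  C-H: 12 × 426 = 5112
  C=C: 2 × 600 = 1200
  O=O: 9 × 505 = 4545
  Σ(broken) = 11527 kJ
Bonds formed (products):
  C=O: 12 × 821 = 9852
  O-H: 12 × 478 = 5736
  Σ(formed) = 15588 kJ
ΔH = Σ(broken) − Σ(formed) = 11527 − 15588 = −4061 kJ
For 2× the reaction as written: 2 × (−4061) = −8122 kJ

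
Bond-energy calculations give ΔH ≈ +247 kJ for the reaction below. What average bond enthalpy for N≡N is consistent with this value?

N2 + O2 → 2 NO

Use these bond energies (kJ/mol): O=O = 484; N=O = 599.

D(N≡N) ≈ 961 kJ/mol

Let D be the N≡N bond energy.
Σ(broken) = 1×D + 1×484 = 484 + D
Σ(formed) = 2×599 = 1198
ΔH = Σ(broken) − Σ(formed) = (484 + D) − (1198) = −714 + D
Setting this equal to +247 kJ gives D = 961 kJ/mol.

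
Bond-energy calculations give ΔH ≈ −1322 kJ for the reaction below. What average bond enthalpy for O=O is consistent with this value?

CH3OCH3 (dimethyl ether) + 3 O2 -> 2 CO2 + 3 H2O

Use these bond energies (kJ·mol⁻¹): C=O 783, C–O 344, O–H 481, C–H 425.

D(O=O) ≈ 486 kJ/mol

Let D be the O=O bond energy.
Σ(broken) = 6×425 + 2×344 + 3×D = 3238 + 3D
Σ(formed) = 4×783 + 6×481 = 6018
ΔH = Σ(broken) − Σ(formed) = (3238 + 3D) − (6018) = −2780 + 3D
Setting this equal to −1322 kJ gives 3D = 1458, so D = 486 kJ/mol.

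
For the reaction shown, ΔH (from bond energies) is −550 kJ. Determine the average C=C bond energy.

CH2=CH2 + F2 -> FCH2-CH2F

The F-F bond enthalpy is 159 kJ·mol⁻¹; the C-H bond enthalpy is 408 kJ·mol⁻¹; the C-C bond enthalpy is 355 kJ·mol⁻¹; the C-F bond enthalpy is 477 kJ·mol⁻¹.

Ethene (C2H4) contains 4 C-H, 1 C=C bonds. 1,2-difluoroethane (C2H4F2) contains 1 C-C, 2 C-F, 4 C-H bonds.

Let D be the C=C bond energy.
Σ(broken) = 4×408 + 1×D + 1×159 = 1791 + D
Σ(formed) = 1×355 + 2×477 + 4×408 = 2941
ΔH = Σ(broken) − Σ(formed) = (1791 + D) − (2941) = −1150 + D
Setting this equal to −550 kJ gives D = 600 kJ/mol.

D(C=C) ≈ 600 kJ/mol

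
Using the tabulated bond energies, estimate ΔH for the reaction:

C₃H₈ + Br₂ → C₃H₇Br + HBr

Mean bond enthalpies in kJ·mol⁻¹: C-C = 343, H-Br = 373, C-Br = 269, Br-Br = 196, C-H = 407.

Bonds broken (reactants):
  Br-Br: 1 × 196 = 196
  C-C: 2 × 343 = 686
  C-H: 8 × 407 = 3256
  Σ(broken) = 4138 kJ
Bonds formed (products):
  C-Br: 1 × 269 = 269
  C-C: 2 × 343 = 686
  C-H: 7 × 407 = 2849
  H-Br: 1 × 373 = 373
  Σ(formed) = 4177 kJ
ΔH = Σ(broken) − Σ(formed) = 4138 − 4177 = −39 kJ

ΔH ≈ −39 kJ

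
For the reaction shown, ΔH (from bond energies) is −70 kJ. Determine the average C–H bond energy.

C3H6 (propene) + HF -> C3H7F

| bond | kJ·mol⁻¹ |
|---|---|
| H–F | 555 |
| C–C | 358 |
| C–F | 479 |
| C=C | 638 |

Let D be the C–H bond energy.
Σ(broken) = 1×358 + 6×D + 1×638 + 1×555 = 1551 + 6D
Σ(formed) = 2×358 + 1×479 + 7×D = 1195 + 7D
ΔH = Σ(broken) − Σ(formed) = (1551 + 6D) − (1195 + 7D) = +356 − D
Setting this equal to −70 kJ gives D = 426 kJ/mol.

D(C–H) ≈ 426 kJ/mol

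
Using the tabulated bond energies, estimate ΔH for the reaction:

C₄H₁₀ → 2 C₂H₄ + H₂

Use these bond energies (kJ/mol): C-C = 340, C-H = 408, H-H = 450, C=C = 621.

Bonds broken (reactants):
  C-C: 3 × 340 = 1020
  C-H: 10 × 408 = 4080
  Σ(broken) = 5100 kJ
Bonds formed (products):
  C-H: 8 × 408 = 3264
  C=C: 2 × 621 = 1242
  H-H: 1 × 450 = 450
  Σ(formed) = 4956 kJ
ΔH = Σ(broken) − Σ(formed) = 5100 − 4956 = +144 kJ

ΔH ≈ +144 kJ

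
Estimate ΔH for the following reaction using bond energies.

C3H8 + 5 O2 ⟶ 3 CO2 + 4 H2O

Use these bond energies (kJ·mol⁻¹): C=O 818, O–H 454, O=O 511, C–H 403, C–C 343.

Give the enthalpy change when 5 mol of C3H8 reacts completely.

ΔH = −10375 kJ

Bonds broken (reactants):
  C–C: 2 × 343 = 686
  C–H: 8 × 403 = 3224
  O=O: 5 × 511 = 2555
  Σ(broken) = 6465 kJ
Bonds formed (products):
  C=O: 6 × 818 = 4908
  O–H: 8 × 454 = 3632
  Σ(formed) = 8540 kJ
ΔH = Σ(broken) − Σ(formed) = 6465 − 8540 = −2075 kJ
For 5× the reaction as written: 5 × (−2075) = −10375 kJ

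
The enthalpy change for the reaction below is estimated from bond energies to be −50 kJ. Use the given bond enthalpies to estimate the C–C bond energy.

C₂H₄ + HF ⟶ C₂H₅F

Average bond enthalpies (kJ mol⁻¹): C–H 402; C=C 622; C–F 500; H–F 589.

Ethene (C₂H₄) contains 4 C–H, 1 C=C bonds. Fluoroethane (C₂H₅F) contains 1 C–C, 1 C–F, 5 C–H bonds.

Let D be the C–C bond energy.
Σ(broken) = 4×402 + 1×622 + 1×589 = 2819
Σ(formed) = 1×D + 1×500 + 5×402 = 2510 + D
ΔH = Σ(broken) − Σ(formed) = (2819) − (2510 + D) = +309 − D
Setting this equal to −50 kJ gives D = 359 kJ/mol.

D(C–C) ≈ 359 kJ/mol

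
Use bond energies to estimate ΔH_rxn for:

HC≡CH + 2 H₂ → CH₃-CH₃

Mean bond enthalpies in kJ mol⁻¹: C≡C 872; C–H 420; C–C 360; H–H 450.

Bonds broken (reactants):
  C≡C: 1 × 872 = 872
  C–H: 2 × 420 = 840
  H–H: 2 × 450 = 900
  Σ(broken) = 2612 kJ
Bonds formed (products):
  C–C: 1 × 360 = 360
  C–H: 6 × 420 = 2520
  Σ(formed) = 2880 kJ
ΔH = Σ(broken) − Σ(formed) = 2612 − 2880 = −268 kJ

ΔH ≈ −268 kJ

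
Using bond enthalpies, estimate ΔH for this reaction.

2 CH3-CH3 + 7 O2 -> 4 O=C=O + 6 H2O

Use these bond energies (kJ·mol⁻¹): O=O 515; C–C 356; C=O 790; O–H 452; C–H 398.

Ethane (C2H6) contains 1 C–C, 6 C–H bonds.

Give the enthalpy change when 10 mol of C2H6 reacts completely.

ΔH = −13255 kJ

Bonds broken (reactants):
  C–C: 2 × 356 = 712
  C–H: 12 × 398 = 4776
  O=O: 7 × 515 = 3605
  Σ(broken) = 9093 kJ
Bonds formed (products):
  C=O: 8 × 790 = 6320
  O–H: 12 × 452 = 5424
  Σ(formed) = 11744 kJ
ΔH = Σ(broken) − Σ(formed) = 9093 − 11744 = −2651 kJ
For 5× the reaction as written: 5 × (−2651) = −13255 kJ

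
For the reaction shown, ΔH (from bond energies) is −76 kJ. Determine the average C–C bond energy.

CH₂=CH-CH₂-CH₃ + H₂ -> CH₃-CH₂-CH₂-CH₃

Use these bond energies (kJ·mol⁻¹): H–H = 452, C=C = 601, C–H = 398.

Let D be the C–C bond energy.
Σ(broken) = 2×D + 8×398 + 1×601 + 1×452 = 4237 + 2D
Σ(formed) = 3×D + 10×398 = 3980 + 3D
ΔH = Σ(broken) − Σ(formed) = (4237 + 2D) − (3980 + 3D) = +257 − D
Setting this equal to −76 kJ gives D = 333 kJ/mol.

D(C–C) ≈ 333 kJ/mol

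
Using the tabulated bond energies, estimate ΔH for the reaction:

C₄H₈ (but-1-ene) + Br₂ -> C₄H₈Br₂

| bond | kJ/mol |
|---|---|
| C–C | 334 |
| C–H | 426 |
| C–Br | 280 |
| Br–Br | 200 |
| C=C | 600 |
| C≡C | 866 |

Bonds broken (reactants):
  Br–Br: 1 × 200 = 200
  C–C: 2 × 334 = 668
  C–H: 8 × 426 = 3408
  C=C: 1 × 600 = 600
  Σ(broken) = 4876 kJ
Bonds formed (products):
  C–Br: 2 × 280 = 560
  C–C: 3 × 334 = 1002
  C–H: 8 × 426 = 3408
  Σ(formed) = 4970 kJ
ΔH = Σ(broken) − Σ(formed) = 4876 − 4970 = −94 kJ

ΔH ≈ −94 kJ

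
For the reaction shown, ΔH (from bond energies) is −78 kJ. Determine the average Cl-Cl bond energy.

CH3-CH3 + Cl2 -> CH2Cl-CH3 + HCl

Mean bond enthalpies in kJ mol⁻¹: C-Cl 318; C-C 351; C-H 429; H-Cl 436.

Let D be the Cl-Cl bond energy.
Σ(broken) = 1×351 + 6×429 + 1×D = 2925 + D
Σ(formed) = 1×351 + 1×318 + 5×429 + 1×436 = 3250
ΔH = Σ(broken) − Σ(formed) = (2925 + D) − (3250) = −325 + D
Setting this equal to −78 kJ gives D = 247 kJ/mol.

D(Cl-Cl) ≈ 247 kJ/mol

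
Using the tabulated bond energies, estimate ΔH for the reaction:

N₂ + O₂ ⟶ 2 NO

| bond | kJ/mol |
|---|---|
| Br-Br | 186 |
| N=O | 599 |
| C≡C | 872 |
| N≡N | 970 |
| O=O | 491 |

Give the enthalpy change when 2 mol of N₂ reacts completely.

Bonds broken (reactants):
  N≡N: 1 × 970 = 970
  O=O: 1 × 491 = 491
  Σ(broken) = 1461 kJ
Bonds formed (products):
  N=O: 2 × 599 = 1198
  Σ(formed) = 1198 kJ
ΔH = Σ(broken) − Σ(formed) = 1461 − 1198 = +263 kJ
For 2× the reaction as written: 2 × (+263) = +526 kJ

ΔH = +526 kJ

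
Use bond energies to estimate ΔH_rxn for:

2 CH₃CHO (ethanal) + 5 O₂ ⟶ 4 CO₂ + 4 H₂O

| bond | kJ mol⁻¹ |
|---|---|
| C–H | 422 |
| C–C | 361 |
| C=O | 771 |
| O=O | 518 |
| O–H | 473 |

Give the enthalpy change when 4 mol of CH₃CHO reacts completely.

ΔH = −3444 kJ

Bonds broken (reactants):
  C–C: 2 × 361 = 722
  C–H: 8 × 422 = 3376
  C=O: 2 × 771 = 1542
  O=O: 5 × 518 = 2590
  Σ(broken) = 8230 kJ
Bonds formed (products):
  C=O: 8 × 771 = 6168
  O–H: 8 × 473 = 3784
  Σ(formed) = 9952 kJ
ΔH = Σ(broken) − Σ(formed) = 8230 − 9952 = −1722 kJ
For 2× the reaction as written: 2 × (−1722) = −3444 kJ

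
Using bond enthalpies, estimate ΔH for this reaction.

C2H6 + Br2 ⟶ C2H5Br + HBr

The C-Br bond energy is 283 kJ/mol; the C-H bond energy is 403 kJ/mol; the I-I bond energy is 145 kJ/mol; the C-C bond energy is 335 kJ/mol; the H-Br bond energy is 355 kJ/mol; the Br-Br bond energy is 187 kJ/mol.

ΔH ≈ −48 kJ

Bonds broken (reactants):
  Br-Br: 1 × 187 = 187
  C-C: 1 × 335 = 335
  C-H: 6 × 403 = 2418
  Σ(broken) = 2940 kJ
Bonds formed (products):
  C-Br: 1 × 283 = 283
  C-C: 1 × 335 = 335
  C-H: 5 × 403 = 2015
  H-Br: 1 × 355 = 355
  Σ(formed) = 2988 kJ
ΔH = Σ(broken) − Σ(formed) = 2940 − 2988 = −48 kJ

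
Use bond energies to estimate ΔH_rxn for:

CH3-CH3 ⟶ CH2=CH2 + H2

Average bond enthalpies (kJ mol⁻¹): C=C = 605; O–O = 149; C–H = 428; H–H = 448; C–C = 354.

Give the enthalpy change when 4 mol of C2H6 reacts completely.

Bonds broken (reactants):
  C–C: 1 × 354 = 354
  C–H: 6 × 428 = 2568
  Σ(broken) = 2922 kJ
Bonds formed (products):
  C–H: 4 × 428 = 1712
  C=C: 1 × 605 = 605
  H–H: 1 × 448 = 448
  Σ(formed) = 2765 kJ
ΔH = Σ(broken) − Σ(formed) = 2922 − 2765 = +157 kJ
For 4× the reaction as written: 4 × (+157) = +628 kJ

ΔH = +628 kJ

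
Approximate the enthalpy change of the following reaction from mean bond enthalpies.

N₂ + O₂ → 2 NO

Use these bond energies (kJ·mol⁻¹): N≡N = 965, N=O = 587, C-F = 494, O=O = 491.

Bonds broken (reactants):
  N≡N: 1 × 965 = 965
  O=O: 1 × 491 = 491
  Σ(broken) = 1456 kJ
Bonds formed (products):
  N=O: 2 × 587 = 1174
  Σ(formed) = 1174 kJ
ΔH = Σ(broken) − Σ(formed) = 1456 − 1174 = +282 kJ

ΔH ≈ +282 kJ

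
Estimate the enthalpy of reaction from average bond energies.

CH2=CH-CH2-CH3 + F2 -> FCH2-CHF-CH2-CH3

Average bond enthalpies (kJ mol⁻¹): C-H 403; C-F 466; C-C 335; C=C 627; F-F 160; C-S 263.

ΔH ≈ −480 kJ

Bonds broken (reactants):
  C-C: 2 × 335 = 670
  C-H: 8 × 403 = 3224
  C=C: 1 × 627 = 627
  F-F: 1 × 160 = 160
  Σ(broken) = 4681 kJ
Bonds formed (products):
  C-C: 3 × 335 = 1005
  C-F: 2 × 466 = 932
  C-H: 8 × 403 = 3224
  Σ(formed) = 5161 kJ
ΔH = Σ(broken) − Σ(formed) = 4681 − 5161 = −480 kJ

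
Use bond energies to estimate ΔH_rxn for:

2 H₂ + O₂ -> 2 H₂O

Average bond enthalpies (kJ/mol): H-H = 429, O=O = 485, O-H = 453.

Bonds broken (reactants):
  H-H: 2 × 429 = 858
  O=O: 1 × 485 = 485
  Σ(broken) = 1343 kJ
Bonds formed (products):
  O-H: 4 × 453 = 1812
  Σ(formed) = 1812 kJ
ΔH = Σ(broken) − Σ(formed) = 1343 − 1812 = −469 kJ

ΔH ≈ −469 kJ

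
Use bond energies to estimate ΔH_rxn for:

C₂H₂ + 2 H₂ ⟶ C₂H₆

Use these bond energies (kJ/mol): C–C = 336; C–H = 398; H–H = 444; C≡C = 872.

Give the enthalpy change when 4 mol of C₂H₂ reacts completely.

ΔH = −672 kJ

Bonds broken (reactants):
  C≡C: 1 × 872 = 872
  C–H: 2 × 398 = 796
  H–H: 2 × 444 = 888
  Σ(broken) = 2556 kJ
Bonds formed (products):
  C–C: 1 × 336 = 336
  C–H: 6 × 398 = 2388
  Σ(formed) = 2724 kJ
ΔH = Σ(broken) − Σ(formed) = 2556 − 2724 = −168 kJ
For 4× the reaction as written: 4 × (−168) = −672 kJ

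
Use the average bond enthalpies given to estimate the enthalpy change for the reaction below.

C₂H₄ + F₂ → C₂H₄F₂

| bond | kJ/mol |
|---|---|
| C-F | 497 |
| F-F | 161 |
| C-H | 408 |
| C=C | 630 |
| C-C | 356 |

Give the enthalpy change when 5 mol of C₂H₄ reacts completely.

ΔH = −2795 kJ

Bonds broken (reactants):
  C-H: 4 × 408 = 1632
  C=C: 1 × 630 = 630
  F-F: 1 × 161 = 161
  Σ(broken) = 2423 kJ
Bonds formed (products):
  C-C: 1 × 356 = 356
  C-F: 2 × 497 = 994
  C-H: 4 × 408 = 1632
  Σ(formed) = 2982 kJ
ΔH = Σ(broken) − Σ(formed) = 2423 − 2982 = −559 kJ
For 5× the reaction as written: 5 × (−559) = −2795 kJ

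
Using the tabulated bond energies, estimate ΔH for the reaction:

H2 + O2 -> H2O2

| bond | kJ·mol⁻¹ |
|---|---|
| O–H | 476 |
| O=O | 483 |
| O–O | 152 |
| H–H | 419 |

ΔH ≈ −202 kJ

Bonds broken (reactants):
  H–H: 1 × 419 = 419
  O=O: 1 × 483 = 483
  Σ(broken) = 902 kJ
Bonds formed (products):
  O–H: 2 × 476 = 952
  O–O: 1 × 152 = 152
  Σ(formed) = 1104 kJ
ΔH = Σ(broken) − Σ(formed) = 902 − 1104 = −202 kJ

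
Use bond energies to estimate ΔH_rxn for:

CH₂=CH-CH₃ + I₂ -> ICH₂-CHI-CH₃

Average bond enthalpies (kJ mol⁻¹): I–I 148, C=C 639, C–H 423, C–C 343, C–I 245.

Bonds broken (reactants):
  C–C: 1 × 343 = 343
  C–H: 6 × 423 = 2538
  C=C: 1 × 639 = 639
  I–I: 1 × 148 = 148
  Σ(broken) = 3668 kJ
Bonds formed (products):
  C–C: 2 × 343 = 686
  C–H: 6 × 423 = 2538
  C–I: 2 × 245 = 490
  Σ(formed) = 3714 kJ
ΔH = Σ(broken) − Σ(formed) = 3668 − 3714 = −46 kJ

ΔH ≈ −46 kJ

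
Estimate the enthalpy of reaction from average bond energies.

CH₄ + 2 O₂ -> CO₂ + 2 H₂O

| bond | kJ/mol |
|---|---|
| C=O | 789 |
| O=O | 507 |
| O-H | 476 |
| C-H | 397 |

Bonds broken (reactants):
  C-H: 4 × 397 = 1588
  O=O: 2 × 507 = 1014
  Σ(broken) = 2602 kJ
Bonds formed (products):
  C=O: 2 × 789 = 1578
  O-H: 4 × 476 = 1904
  Σ(formed) = 3482 kJ
ΔH = Σ(broken) − Σ(formed) = 2602 − 3482 = −880 kJ

ΔH ≈ −880 kJ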